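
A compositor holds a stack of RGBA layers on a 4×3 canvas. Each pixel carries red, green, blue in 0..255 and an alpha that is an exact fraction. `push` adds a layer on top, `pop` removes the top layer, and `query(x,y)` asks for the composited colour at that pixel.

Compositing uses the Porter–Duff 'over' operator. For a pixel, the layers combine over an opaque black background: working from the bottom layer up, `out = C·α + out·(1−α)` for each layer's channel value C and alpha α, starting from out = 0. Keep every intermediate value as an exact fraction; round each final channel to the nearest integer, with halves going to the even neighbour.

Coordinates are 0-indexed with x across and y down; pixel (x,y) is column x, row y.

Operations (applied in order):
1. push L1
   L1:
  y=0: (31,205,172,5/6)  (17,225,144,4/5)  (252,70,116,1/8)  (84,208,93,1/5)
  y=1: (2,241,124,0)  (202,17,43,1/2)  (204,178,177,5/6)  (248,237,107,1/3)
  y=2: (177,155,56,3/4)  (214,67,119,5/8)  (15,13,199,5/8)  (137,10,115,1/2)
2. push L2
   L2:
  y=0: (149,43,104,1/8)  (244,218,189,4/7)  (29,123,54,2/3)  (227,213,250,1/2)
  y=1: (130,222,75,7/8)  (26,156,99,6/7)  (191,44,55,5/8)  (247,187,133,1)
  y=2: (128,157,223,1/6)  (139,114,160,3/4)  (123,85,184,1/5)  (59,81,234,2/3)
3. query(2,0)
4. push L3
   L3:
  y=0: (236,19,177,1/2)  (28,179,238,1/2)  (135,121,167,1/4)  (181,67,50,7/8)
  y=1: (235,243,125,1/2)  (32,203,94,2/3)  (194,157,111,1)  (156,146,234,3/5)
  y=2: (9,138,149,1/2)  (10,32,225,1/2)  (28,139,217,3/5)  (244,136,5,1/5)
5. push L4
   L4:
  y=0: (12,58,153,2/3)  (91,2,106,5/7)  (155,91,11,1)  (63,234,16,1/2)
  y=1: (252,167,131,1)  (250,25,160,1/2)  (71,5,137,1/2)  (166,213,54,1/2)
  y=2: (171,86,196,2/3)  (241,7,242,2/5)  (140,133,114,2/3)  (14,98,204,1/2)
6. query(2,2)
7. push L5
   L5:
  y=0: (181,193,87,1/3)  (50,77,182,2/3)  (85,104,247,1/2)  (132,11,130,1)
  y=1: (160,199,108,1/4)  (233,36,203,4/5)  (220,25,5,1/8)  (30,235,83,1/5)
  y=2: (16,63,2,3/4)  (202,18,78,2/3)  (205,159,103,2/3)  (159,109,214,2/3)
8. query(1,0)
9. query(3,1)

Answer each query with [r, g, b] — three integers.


at x=2,y=0 over L1,L2:
+L1 (α=1/8) → [63/2, 35/4, 29/2]
+L2 (α=2/3) → [179/6, 1019/12, 245/6]
rounded: [30, 85, 41]

query (2,2) [L1,L2,L3,L4] — begin 0,0,0
+L1 (α=5/8) → [75/8, 65/8, 995/8]
+L2 (α=1/5) → [321/10, 47/2, 1363/10]
+L3 (α=3/5) → [741/25, 464/5, 4618/25]
+L4 (α=2/3) → [7741/75, 598/5, 10318/75]
rounded: [103, 120, 138]

at x=1,y=0 over L1,L2,L3,L4,L5:
+L1 (α=4/5) → [68/5, 180, 576/5]
+L2 (α=4/7) → [5084/35, 1412/7, 5508/35]
+L3 (α=1/2) → [3032/35, 2665/14, 6919/35]
+L4 (α=5/7) → [21989/245, 2735/49, 32388/245]
+L5 (α=2/3) → [46489/735, 3427/49, 121568/735]
rounded: [63, 70, 165]

(3,1) stack=L1,L2,L3,L4,L5; from [0,0,0]:
+L1 (α=1/3) → [248/3, 79, 107/3]
+L2 (α=1) → [247, 187, 133]
+L3 (α=3/5) → [962/5, 812/5, 968/5]
+L4 (α=1/2) → [896/5, 1877/10, 619/5]
+L5 (α=1/5) → [3734/25, 4929/25, 2891/25]
→ [149, 197, 116]


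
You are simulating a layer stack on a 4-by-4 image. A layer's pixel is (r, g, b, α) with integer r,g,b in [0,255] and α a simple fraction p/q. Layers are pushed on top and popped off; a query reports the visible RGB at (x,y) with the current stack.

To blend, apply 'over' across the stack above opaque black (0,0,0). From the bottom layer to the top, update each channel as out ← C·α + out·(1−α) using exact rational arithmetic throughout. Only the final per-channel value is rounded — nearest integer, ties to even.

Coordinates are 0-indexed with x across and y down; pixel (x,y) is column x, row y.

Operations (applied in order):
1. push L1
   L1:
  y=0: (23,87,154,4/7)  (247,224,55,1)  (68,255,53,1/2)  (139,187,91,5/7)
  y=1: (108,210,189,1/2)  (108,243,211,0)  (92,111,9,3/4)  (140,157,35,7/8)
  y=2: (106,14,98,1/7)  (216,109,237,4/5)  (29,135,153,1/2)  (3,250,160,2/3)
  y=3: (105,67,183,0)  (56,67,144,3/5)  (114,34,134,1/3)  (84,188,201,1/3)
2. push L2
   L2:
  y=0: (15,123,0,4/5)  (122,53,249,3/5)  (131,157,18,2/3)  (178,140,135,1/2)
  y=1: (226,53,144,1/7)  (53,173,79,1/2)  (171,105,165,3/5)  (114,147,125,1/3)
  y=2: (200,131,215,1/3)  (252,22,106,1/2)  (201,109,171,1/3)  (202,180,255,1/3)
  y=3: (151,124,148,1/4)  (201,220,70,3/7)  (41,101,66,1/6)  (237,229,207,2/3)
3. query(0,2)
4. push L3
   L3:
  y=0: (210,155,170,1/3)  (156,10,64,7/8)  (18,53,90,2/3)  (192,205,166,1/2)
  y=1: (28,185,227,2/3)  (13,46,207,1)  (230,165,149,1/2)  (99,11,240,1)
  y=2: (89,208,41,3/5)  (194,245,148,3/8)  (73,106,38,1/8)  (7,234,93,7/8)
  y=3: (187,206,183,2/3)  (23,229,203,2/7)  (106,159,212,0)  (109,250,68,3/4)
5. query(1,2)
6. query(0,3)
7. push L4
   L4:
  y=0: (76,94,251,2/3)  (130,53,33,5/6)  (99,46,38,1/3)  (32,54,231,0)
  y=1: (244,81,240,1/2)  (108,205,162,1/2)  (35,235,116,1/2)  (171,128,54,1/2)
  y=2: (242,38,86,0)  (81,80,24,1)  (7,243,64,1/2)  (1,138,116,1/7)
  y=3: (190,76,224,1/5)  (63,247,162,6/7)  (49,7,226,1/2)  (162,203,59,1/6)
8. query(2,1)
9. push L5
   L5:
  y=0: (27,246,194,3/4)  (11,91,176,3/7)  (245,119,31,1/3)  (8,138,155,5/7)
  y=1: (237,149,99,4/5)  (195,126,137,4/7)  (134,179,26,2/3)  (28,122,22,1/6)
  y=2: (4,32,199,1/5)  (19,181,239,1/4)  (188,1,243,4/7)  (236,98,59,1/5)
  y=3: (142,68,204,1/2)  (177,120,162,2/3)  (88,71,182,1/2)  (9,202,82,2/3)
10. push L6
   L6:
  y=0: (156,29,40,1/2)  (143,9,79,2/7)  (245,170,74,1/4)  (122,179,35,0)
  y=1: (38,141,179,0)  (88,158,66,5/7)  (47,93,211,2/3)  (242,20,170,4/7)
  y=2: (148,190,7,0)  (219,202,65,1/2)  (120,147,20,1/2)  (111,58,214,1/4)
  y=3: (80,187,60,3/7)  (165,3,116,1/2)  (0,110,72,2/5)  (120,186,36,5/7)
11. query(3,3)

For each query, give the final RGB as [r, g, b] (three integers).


(0,2) stack=L1,L2; from [0,0,0]:
after L1 α=1/7: [106/7, 2, 14]
after L2 α=1/3: [1612/21, 45, 81]
= [77, 45, 81]

query (1,2) [L1,L2,L3] — begin 0,0,0
+L1 (α=4/5) → [864/5, 436/5, 948/5]
+L2 (α=1/2) → [1062/5, 273/5, 739/5]
+L3 (α=3/8) → [411/2, 126, 1183/8]
rounded: [206, 126, 148]

at x=0,y=3 over L1,L2,L3:
+L1 (α=0) → [0, 0, 0]
+L2 (α=1/4) → [151/4, 31, 37]
+L3 (α=2/3) → [549/4, 443/3, 403/3]
→ [137, 148, 134]

query (2,1) [L1,L2,L3,L4] — begin 0,0,0
L1 α=3/4: [69, 333/4, 27/4]
L2 α=3/5: [651/5, 963/10, 1017/10]
L3 α=1/2: [1801/10, 2613/20, 2507/20]
L4 α=1/2: [2151/20, 7313/40, 4827/40]
→ [108, 183, 121]

query (3,3) [L1,L2,L3,L4,L5,L6] — begin 0,0,0
after L1 α=1/3: [28, 188/3, 67]
after L2 α=2/3: [502/3, 1562/9, 481/3]
after L3 α=3/4: [1483/12, 2078/9, 1093/12]
after L4 α=1/6: [9359/72, 12217/54, 6173/72]
after L5 α=2/3: [10655/216, 34033/162, 17981/216]
after L6 α=5/7: [75455/756, 109363/567, 37421/756]
rounded: [100, 193, 49]


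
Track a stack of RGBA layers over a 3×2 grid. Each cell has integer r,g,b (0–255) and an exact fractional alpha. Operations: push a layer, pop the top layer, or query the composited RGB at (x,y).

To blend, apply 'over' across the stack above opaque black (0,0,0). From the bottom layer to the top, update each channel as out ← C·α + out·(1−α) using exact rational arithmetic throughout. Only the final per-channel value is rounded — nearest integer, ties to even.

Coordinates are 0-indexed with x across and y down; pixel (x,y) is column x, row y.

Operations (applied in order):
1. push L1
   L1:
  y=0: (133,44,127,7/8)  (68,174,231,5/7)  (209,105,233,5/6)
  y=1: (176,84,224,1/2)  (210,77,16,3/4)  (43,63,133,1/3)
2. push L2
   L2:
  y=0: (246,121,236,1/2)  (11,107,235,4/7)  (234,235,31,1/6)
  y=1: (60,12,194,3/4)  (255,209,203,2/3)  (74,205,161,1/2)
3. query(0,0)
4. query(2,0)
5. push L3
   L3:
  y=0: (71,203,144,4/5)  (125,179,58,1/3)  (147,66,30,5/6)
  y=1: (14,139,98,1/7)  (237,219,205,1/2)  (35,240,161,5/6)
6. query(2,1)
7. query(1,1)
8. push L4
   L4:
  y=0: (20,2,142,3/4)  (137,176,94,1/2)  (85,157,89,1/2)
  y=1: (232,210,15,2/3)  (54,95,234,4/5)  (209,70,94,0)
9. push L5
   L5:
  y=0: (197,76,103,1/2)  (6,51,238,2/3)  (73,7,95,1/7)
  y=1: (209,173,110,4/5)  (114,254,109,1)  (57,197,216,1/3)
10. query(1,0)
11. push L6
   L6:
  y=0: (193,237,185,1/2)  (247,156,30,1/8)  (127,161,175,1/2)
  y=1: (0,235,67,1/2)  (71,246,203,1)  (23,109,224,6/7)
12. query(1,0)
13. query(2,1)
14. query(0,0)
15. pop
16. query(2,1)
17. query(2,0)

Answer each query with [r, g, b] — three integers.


at x=0,y=0 over L1,L2:
+L1 (α=7/8) → [931/8, 77/2, 889/8]
+L2 (α=1/2) → [2899/16, 319/4, 2777/16]
→ [181, 80, 174]

(2,0) stack=L1,L2; from [0,0,0]:
after L1 α=5/6: [1045/6, 175/2, 1165/6]
after L2 α=1/6: [6629/36, 1345/12, 6011/36]
= [184, 112, 167]

at x=2,y=1 over L1,L2,L3:
after L1 α=1/3: [43/3, 21, 133/3]
after L2 α=1/2: [265/6, 113, 308/3]
after L3 α=5/6: [1315/36, 1313/6, 2723/18]
= [37, 219, 151]

(1,1) stack=L1,L2,L3; from [0,0,0]:
after L1 α=3/4: [315/2, 231/4, 12]
after L2 α=2/3: [445/2, 1903/12, 418/3]
after L3 α=1/2: [919/4, 4531/24, 1033/6]
→ [230, 189, 172]

query (1,0) [L1,L2,L3,L4,L5] — begin 0,0,0
L1 α=5/7: [340/7, 870/7, 165]
L2 α=4/7: [1328/49, 5606/49, 205]
L3 α=1/3: [2927/49, 6661/49, 156]
L4 α=1/2: [4820/49, 15285/98, 125]
L5 α=2/3: [5408/147, 8427/98, 601/3]
rounded: [37, 86, 200]

(1,0) stack=L1,L2,L3,L4,L5,L6; from [0,0,0]:
+L1 (α=5/7) → [340/7, 870/7, 165]
+L2 (α=4/7) → [1328/49, 5606/49, 205]
+L3 (α=1/3) → [2927/49, 6661/49, 156]
+L4 (α=1/2) → [4820/49, 15285/98, 125]
+L5 (α=2/3) → [5408/147, 8427/98, 601/3]
+L6 (α=1/8) → [10595/168, 10611/112, 4297/24]
rounded: [63, 95, 179]

at x=2,y=1 over L1,L2,L3,L4,L5,L6:
+L1 (α=1/3) → [43/3, 21, 133/3]
+L2 (α=1/2) → [265/6, 113, 308/3]
+L3 (α=5/6) → [1315/36, 1313/6, 2723/18]
+L4 (α=0) → [1315/36, 1313/6, 2723/18]
+L5 (α=1/3) → [2341/54, 1904/9, 4667/27]
+L6 (α=6/7) → [1399/54, 7790/63, 40955/189]
= [26, 124, 217]

at x=0,y=0 over L1,L2,L3,L4,L5,L6:
after L1 α=7/8: [931/8, 77/2, 889/8]
after L2 α=1/2: [2899/16, 319/4, 2777/16]
after L3 α=4/5: [7443/80, 3567/20, 11993/80]
after L4 α=3/4: [12243/320, 3687/80, 46073/320]
after L5 α=1/2: [75283/640, 9767/160, 79033/640]
after L6 α=1/2: [198803/1280, 47687/320, 197433/1280]
= [155, 149, 154]

query (2,1) [L1,L2,L3,L4,L5] — begin 0,0,0
L1 α=1/3: [43/3, 21, 133/3]
L2 α=1/2: [265/6, 113, 308/3]
L3 α=5/6: [1315/36, 1313/6, 2723/18]
L4 α=0: [1315/36, 1313/6, 2723/18]
L5 α=1/3: [2341/54, 1904/9, 4667/27]
rounded: [43, 212, 173]

at x=2,y=0 over L1,L2,L3,L4,L5:
+L1 (α=5/6) → [1045/6, 175/2, 1165/6]
+L2 (α=1/6) → [6629/36, 1345/12, 6011/36]
+L3 (α=5/6) → [33089/216, 5305/72, 11411/216]
+L4 (α=1/2) → [51449/432, 16609/144, 30635/432]
+L5 (α=1/7) → [56705/504, 16777/168, 37475/504]
→ [113, 100, 74]


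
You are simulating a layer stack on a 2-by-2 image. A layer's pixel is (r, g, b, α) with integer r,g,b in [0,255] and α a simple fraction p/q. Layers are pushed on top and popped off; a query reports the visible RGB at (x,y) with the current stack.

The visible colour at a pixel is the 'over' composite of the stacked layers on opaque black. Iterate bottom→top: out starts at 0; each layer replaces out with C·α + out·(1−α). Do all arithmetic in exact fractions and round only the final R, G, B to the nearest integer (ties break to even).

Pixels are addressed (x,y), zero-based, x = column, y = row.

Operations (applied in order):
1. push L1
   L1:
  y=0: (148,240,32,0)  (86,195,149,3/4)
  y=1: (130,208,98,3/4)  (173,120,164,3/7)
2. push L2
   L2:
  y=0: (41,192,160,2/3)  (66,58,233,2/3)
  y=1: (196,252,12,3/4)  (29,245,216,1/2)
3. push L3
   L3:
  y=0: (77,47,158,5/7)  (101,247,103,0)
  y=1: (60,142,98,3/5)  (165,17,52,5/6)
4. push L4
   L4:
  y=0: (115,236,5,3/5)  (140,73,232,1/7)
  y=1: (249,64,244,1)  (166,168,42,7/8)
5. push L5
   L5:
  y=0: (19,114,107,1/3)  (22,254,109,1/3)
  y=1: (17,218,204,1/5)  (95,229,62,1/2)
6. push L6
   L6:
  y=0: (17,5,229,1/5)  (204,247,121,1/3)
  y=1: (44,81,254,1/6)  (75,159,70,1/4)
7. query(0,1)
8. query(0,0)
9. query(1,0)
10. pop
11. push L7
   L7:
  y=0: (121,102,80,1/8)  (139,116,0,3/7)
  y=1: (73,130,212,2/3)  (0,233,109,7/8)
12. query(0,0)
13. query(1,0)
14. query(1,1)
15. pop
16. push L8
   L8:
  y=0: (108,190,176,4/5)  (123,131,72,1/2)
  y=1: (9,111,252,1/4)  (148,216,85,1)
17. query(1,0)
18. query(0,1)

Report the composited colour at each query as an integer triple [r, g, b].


(0,1) stack=L1,L2,L3,L4,L5,L6; from [0,0,0]:
+L1 (α=3/4) → [195/2, 156, 147/2]
+L2 (α=3/4) → [1371/8, 228, 219/8]
+L3 (α=3/5) → [2091/20, 882/5, 279/4]
+L4 (α=1) → [249, 64, 244]
+L5 (α=1/5) → [1013/5, 474/5, 236]
+L6 (α=1/6) → [1057/6, 185/2, 239]
rounded: [176, 92, 239]

query (0,0) [L1,L2,L3,L4,L5,L6] — begin 0,0,0
+L1 (α=0) → [0, 0, 0]
+L2 (α=2/3) → [82/3, 128, 320/3]
+L3 (α=5/7) → [1319/21, 491/7, 430/3]
+L4 (α=3/5) → [9883/105, 5938/35, 181/3]
+L5 (α=1/3) → [21761/315, 15866/105, 683/9]
+L6 (α=1/5) → [92399/1575, 63989/525, 4793/45]
→ [59, 122, 107]

query (1,0) [L1,L2,L3,L4,L5,L6] — begin 0,0,0
+L1 (α=3/4) → [129/2, 585/4, 447/4]
+L2 (α=2/3) → [131/2, 1049/12, 2311/12]
+L3 (α=0) → [131/2, 1049/12, 2311/12]
+L4 (α=1/7) → [533/7, 1195/14, 2775/14]
+L5 (α=1/3) → [1220/21, 991/7, 3538/21]
+L6 (α=1/3) → [6724/63, 1237/7, 9617/63]
→ [107, 177, 153]

at x=0,y=0 over L1,L2,L3,L4,L5,L7:
L1 α=0: [0, 0, 0]
L2 α=2/3: [82/3, 128, 320/3]
L3 α=5/7: [1319/21, 491/7, 430/3]
L4 α=3/5: [9883/105, 5938/35, 181/3]
L5 α=1/3: [21761/315, 15866/105, 683/9]
L7 α=1/8: [13603/180, 4349/30, 5501/72]
→ [76, 145, 76]

at x=1,y=0 over L1,L2,L3,L4,L5,L7:
after L1 α=3/4: [129/2, 585/4, 447/4]
after L2 α=2/3: [131/2, 1049/12, 2311/12]
after L3 α=0: [131/2, 1049/12, 2311/12]
after L4 α=1/7: [533/7, 1195/14, 2775/14]
after L5 α=1/3: [1220/21, 991/7, 3538/21]
after L7 α=3/7: [13637/147, 6400/49, 14152/147]
rounded: [93, 131, 96]

at x=1,y=1 over L1,L2,L3,L4,L5,L7:
+L1 (α=3/7) → [519/7, 360/7, 492/7]
+L2 (α=1/2) → [361/7, 2075/14, 1002/7]
+L3 (α=5/6) → [3068/21, 3265/84, 1411/21]
+L4 (α=7/8) → [13735/84, 102049/672, 7585/168]
+L5 (α=1/2) → [21715/168, 255937/1344, 18001/336]
+L7 (α=7/8) → [21715/1344, 2448001/10752, 274369/2688]
= [16, 228, 102]

at x=1,y=0 over L1,L2,L3,L4,L5,L8:
+L1 (α=3/4) → [129/2, 585/4, 447/4]
+L2 (α=2/3) → [131/2, 1049/12, 2311/12]
+L3 (α=0) → [131/2, 1049/12, 2311/12]
+L4 (α=1/7) → [533/7, 1195/14, 2775/14]
+L5 (α=1/3) → [1220/21, 991/7, 3538/21]
+L8 (α=1/2) → [3803/42, 954/7, 2525/21]
rounded: [91, 136, 120]

query (0,1) [L1,L2,L3,L4,L5,L8] — begin 0,0,0
+L1 (α=3/4) → [195/2, 156, 147/2]
+L2 (α=3/4) → [1371/8, 228, 219/8]
+L3 (α=3/5) → [2091/20, 882/5, 279/4]
+L4 (α=1) → [249, 64, 244]
+L5 (α=1/5) → [1013/5, 474/5, 236]
+L8 (α=1/4) → [771/5, 1977/20, 240]
= [154, 99, 240]


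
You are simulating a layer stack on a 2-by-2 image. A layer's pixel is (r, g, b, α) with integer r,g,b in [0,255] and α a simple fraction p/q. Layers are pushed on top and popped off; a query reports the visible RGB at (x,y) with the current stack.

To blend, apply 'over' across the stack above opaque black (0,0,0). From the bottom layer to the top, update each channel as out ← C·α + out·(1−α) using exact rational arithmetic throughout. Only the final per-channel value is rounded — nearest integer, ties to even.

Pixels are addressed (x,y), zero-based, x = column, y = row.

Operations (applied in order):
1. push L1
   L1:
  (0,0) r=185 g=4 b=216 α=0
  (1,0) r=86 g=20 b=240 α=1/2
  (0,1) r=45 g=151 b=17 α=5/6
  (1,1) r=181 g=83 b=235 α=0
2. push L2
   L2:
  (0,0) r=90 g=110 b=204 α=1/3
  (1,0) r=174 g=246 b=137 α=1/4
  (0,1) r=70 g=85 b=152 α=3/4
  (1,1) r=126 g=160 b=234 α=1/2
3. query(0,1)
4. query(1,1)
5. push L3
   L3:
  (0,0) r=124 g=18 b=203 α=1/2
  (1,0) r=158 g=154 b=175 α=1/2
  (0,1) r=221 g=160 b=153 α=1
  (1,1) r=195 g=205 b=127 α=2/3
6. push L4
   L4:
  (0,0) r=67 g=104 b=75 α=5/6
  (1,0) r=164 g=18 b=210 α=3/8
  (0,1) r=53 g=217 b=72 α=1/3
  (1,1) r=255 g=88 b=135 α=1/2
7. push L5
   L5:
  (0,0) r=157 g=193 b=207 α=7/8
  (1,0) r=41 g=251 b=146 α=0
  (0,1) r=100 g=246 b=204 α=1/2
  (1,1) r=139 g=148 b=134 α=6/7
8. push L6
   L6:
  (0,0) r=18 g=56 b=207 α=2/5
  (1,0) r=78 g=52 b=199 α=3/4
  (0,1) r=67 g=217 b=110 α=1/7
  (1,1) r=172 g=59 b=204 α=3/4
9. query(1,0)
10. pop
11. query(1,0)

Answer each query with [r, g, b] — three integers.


at x=0,y=1 over L1,L2:
L1 α=5/6: [75/2, 755/6, 85/6]
L2 α=3/4: [495/8, 2285/24, 2821/24]
= [62, 95, 118]

at x=1,y=1 over L1,L2:
after L1 α=0: [0, 0, 0]
after L2 α=1/2: [63, 80, 117]
→ [63, 80, 117]

query (1,0) [L1,L2,L3,L4,L5,L6] — begin 0,0,0
after L1 α=1/2: [43, 10, 120]
after L2 α=1/4: [303/4, 69, 497/4]
after L3 α=1/2: [935/8, 223/2, 1197/8]
after L4 α=3/8: [8611/64, 1223/16, 11025/64]
after L5 α=0: [8611/64, 1223/16, 11025/64]
after L6 α=3/4: [23587/256, 3719/64, 49233/256]
= [92, 58, 192]

at x=1,y=0 over L1,L2,L3,L4,L5:
L1 α=1/2: [43, 10, 120]
L2 α=1/4: [303/4, 69, 497/4]
L3 α=1/2: [935/8, 223/2, 1197/8]
L4 α=3/8: [8611/64, 1223/16, 11025/64]
L5 α=0: [8611/64, 1223/16, 11025/64]
= [135, 76, 172]


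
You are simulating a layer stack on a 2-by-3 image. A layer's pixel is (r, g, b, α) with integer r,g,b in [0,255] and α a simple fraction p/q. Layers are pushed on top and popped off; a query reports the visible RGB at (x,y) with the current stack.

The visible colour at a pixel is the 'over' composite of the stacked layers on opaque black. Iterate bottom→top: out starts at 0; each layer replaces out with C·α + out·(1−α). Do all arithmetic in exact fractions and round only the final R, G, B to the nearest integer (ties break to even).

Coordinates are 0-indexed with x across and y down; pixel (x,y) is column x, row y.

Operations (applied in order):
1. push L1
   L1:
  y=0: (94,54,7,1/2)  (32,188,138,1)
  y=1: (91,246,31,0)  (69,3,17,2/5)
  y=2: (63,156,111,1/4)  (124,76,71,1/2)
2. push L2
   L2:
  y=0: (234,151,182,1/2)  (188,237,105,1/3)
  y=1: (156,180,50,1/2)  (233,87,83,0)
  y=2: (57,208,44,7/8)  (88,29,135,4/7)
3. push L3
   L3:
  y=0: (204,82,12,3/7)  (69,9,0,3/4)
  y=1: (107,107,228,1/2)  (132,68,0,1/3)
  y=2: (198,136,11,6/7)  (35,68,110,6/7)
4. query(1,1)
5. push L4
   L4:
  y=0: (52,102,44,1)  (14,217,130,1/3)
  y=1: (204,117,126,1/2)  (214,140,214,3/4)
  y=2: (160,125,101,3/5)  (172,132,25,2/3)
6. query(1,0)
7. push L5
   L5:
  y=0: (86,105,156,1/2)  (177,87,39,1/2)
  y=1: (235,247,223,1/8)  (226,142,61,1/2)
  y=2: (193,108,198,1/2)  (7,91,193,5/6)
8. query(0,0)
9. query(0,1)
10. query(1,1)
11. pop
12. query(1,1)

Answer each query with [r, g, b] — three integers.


query (1,1) [L1,L2,L3] — begin 0,0,0
+L1 (α=2/5) → [138/5, 6/5, 34/5]
+L2 (α=0) → [138/5, 6/5, 34/5]
+L3 (α=1/3) → [312/5, 352/15, 68/15]
= [62, 23, 5]

query (1,0) [L1,L2,L3,L4] — begin 0,0,0
after L1 α=1: [32, 188, 138]
after L2 α=1/3: [84, 613/3, 127]
after L3 α=3/4: [291/4, 347/6, 127/4]
after L4 α=1/3: [319/6, 998/9, 129/2]
rounded: [53, 111, 64]

at x=0,y=0 over L1,L2,L3,L4,L5:
L1 α=1/2: [47, 27, 7/2]
L2 α=1/2: [281/2, 89, 371/4]
L3 α=3/7: [1174/7, 86, 407/7]
L4 α=1: [52, 102, 44]
L5 α=1/2: [69, 207/2, 100]
rounded: [69, 104, 100]

(0,1) stack=L1,L2,L3,L4,L5; from [0,0,0]:
after L1 α=0: [0, 0, 0]
after L2 α=1/2: [78, 90, 25]
after L3 α=1/2: [185/2, 197/2, 253/2]
after L4 α=1/2: [593/4, 431/4, 505/4]
after L5 α=1/8: [5091/32, 4005/32, 4427/32]
rounded: [159, 125, 138]

(1,1) stack=L1,L2,L3,L4,L5; from [0,0,0]:
L1 α=2/5: [138/5, 6/5, 34/5]
L2 α=0: [138/5, 6/5, 34/5]
L3 α=1/3: [312/5, 352/15, 68/15]
L4 α=3/4: [1761/10, 1663/15, 4849/30]
L5 α=1/2: [4021/20, 3793/30, 6679/60]
rounded: [201, 126, 111]

at x=1,y=1 over L1,L2,L3,L4:
after L1 α=2/5: [138/5, 6/5, 34/5]
after L2 α=0: [138/5, 6/5, 34/5]
after L3 α=1/3: [312/5, 352/15, 68/15]
after L4 α=3/4: [1761/10, 1663/15, 4849/30]
= [176, 111, 162]


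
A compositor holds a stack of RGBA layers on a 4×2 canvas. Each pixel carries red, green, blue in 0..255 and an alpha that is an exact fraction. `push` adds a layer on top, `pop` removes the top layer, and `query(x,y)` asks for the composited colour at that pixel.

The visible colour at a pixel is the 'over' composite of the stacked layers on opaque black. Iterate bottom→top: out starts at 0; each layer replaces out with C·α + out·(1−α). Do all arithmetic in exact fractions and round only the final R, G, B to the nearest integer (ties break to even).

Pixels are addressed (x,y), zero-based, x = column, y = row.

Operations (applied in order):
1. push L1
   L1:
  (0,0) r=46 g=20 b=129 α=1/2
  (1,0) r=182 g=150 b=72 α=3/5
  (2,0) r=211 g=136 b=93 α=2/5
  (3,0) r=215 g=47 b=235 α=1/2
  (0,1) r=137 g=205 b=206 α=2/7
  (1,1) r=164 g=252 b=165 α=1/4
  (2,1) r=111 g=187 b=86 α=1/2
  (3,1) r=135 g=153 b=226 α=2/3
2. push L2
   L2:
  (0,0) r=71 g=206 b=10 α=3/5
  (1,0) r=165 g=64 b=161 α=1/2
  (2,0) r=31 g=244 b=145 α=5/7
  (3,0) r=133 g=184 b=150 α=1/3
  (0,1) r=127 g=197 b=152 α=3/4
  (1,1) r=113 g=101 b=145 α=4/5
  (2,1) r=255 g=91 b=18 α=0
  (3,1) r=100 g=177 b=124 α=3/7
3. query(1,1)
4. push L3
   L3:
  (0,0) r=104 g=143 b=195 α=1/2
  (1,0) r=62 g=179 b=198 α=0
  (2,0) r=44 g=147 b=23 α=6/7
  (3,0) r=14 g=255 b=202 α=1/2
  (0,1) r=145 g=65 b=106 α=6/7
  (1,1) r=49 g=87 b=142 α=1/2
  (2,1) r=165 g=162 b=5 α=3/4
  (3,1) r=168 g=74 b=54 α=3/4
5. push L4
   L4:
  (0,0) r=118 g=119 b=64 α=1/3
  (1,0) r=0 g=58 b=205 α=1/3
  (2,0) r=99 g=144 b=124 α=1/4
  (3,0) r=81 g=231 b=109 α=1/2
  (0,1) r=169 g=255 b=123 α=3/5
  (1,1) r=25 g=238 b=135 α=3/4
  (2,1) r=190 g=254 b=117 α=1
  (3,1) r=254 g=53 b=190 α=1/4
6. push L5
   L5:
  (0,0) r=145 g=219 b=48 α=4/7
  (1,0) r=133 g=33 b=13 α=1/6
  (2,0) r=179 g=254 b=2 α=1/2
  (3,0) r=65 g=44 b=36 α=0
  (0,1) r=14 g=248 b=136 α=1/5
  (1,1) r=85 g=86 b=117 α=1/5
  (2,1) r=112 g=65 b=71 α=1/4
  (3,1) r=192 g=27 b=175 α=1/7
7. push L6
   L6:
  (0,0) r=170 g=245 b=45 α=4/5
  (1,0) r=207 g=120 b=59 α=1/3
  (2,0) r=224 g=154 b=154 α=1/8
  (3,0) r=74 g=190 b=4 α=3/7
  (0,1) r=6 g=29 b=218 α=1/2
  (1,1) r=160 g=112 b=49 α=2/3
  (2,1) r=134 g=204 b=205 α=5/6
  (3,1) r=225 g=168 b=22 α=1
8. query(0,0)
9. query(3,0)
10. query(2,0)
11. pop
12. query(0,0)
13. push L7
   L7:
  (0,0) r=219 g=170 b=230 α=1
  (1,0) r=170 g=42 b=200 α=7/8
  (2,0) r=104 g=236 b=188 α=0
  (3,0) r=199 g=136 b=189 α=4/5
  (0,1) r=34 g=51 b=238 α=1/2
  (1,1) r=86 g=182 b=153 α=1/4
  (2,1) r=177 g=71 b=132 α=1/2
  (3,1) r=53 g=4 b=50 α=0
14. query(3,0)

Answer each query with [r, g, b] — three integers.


query (1,1) [L1,L2] — begin 0,0,0
after L1 α=1/4: [41, 63, 165/4]
after L2 α=4/5: [493/5, 467/5, 497/4]
rounded: [99, 93, 124]

query (0,0) [L1,L2,L3,L4,L5,L6] — begin 0,0,0
L1 α=1/2: [23, 10, 129/2]
L2 α=3/5: [259/5, 638/5, 159/5]
L3 α=1/2: [779/10, 1353/10, 567/5]
L4 α=1/3: [1369/15, 1948/15, 1454/15]
L5 α=4/7: [4269/35, 904/5, 2414/35]
L6 α=4/5: [28069/175, 5804/25, 8714/175]
→ [160, 232, 50]

query (3,0) [L1,L2,L3,L4,L5,L6] — begin 0,0,0
after L1 α=1/2: [215/2, 47/2, 235/2]
after L2 α=1/3: [116, 77, 385/3]
after L3 α=1/2: [65, 166, 991/6]
after L4 α=1/2: [73, 397/2, 1645/12]
after L5 α=0: [73, 397/2, 1645/12]
after L6 α=3/7: [514/7, 1364/7, 1681/21]
= [73, 195, 80]

(2,0) stack=L1,L2,L3,L4,L5,L6; from [0,0,0]:
L1 α=2/5: [422/5, 272/5, 186/5]
L2 α=5/7: [1619/35, 6644/35, 571/5]
L3 α=6/7: [10859/245, 37514/245, 1261/35]
L4 α=1/4: [14208/245, 73911/490, 8123/140]
L5 α=1/2: [58063/490, 198371/980, 8403/280]
L6 α=1/8: [73743/560, 219931/1120, 14563/320]
→ [132, 196, 46]

at x=0,y=0 over L1,L2,L3,L4,L5:
after L1 α=1/2: [23, 10, 129/2]
after L2 α=3/5: [259/5, 638/5, 159/5]
after L3 α=1/2: [779/10, 1353/10, 567/5]
after L4 α=1/3: [1369/15, 1948/15, 1454/15]
after L5 α=4/7: [4269/35, 904/5, 2414/35]
→ [122, 181, 69]

query (3,0) [L1,L2,L3,L4,L5,L7] — begin 0,0,0
after L1 α=1/2: [215/2, 47/2, 235/2]
after L2 α=1/3: [116, 77, 385/3]
after L3 α=1/2: [65, 166, 991/6]
after L4 α=1/2: [73, 397/2, 1645/12]
after L5 α=0: [73, 397/2, 1645/12]
after L7 α=4/5: [869/5, 297/2, 10717/60]
rounded: [174, 148, 179]


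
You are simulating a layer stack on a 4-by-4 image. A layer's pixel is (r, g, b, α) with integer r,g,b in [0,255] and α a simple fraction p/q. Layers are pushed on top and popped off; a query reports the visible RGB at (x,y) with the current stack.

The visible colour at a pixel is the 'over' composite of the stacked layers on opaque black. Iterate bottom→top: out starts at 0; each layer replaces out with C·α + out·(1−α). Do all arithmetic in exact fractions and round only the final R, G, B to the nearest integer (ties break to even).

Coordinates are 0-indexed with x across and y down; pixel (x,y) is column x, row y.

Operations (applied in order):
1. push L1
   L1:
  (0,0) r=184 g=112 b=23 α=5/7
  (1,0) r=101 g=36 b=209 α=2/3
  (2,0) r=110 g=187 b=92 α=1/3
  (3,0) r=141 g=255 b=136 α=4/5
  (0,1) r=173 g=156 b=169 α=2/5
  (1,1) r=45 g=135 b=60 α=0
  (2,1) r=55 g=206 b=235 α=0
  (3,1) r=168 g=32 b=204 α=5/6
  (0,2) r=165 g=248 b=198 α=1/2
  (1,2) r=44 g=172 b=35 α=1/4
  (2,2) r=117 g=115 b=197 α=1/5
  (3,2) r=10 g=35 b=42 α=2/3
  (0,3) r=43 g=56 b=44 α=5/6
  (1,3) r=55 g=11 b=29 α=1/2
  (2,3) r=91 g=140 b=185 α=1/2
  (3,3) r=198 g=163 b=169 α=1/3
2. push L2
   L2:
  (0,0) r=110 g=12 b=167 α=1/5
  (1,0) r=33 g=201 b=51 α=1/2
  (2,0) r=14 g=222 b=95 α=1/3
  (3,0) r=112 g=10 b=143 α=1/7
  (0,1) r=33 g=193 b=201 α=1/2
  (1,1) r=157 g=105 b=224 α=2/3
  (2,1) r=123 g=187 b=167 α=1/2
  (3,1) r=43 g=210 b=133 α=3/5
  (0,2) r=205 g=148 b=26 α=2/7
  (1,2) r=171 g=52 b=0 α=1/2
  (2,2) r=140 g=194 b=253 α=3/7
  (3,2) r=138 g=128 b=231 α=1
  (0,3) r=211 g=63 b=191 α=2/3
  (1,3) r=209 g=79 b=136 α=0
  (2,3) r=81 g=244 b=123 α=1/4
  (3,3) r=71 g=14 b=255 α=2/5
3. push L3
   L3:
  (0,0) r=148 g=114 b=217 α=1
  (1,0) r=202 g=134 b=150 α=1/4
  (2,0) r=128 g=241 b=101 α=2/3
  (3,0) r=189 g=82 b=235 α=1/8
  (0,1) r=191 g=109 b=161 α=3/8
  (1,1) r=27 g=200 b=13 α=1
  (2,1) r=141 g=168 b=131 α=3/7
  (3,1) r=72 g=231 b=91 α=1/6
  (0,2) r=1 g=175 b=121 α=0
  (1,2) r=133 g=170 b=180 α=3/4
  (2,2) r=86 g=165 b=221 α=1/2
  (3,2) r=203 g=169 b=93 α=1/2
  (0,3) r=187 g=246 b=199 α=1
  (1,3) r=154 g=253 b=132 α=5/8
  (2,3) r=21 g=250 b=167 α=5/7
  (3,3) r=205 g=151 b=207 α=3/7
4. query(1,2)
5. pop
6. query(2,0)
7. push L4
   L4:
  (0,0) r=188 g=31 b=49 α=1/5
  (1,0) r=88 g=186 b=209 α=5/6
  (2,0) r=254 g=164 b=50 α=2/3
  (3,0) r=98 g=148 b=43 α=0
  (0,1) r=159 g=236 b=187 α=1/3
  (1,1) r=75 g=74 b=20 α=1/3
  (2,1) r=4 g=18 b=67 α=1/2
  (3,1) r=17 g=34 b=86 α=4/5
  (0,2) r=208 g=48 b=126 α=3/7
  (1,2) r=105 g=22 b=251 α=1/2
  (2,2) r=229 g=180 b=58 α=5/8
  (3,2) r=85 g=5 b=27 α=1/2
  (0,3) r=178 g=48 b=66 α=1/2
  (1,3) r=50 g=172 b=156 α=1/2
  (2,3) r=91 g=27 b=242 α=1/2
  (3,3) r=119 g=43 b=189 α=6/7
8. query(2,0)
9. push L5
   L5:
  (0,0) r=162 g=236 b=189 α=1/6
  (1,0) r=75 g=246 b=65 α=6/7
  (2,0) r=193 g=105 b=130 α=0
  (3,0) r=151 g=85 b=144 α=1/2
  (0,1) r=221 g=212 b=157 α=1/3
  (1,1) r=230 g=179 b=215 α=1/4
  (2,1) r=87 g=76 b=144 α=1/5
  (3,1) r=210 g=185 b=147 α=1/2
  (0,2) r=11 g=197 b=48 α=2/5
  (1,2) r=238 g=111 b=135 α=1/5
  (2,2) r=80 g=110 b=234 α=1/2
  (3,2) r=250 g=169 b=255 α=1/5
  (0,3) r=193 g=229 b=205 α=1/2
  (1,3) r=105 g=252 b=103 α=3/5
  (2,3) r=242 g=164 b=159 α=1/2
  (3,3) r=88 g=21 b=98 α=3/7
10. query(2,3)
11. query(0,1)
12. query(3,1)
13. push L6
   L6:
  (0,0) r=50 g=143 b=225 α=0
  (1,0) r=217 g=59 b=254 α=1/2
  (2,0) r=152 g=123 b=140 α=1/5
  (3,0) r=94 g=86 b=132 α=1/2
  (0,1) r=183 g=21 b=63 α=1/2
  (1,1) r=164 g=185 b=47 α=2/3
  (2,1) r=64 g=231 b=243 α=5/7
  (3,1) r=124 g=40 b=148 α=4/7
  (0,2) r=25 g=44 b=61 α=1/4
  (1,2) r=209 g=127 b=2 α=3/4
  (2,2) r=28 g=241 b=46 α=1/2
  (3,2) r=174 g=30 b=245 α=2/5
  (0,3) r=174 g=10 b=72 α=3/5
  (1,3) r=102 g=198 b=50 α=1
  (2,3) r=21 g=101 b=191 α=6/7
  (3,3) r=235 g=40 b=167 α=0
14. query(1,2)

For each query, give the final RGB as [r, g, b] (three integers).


(1,2) stack=L1,L2,L3; from [0,0,0]:
+L1 (α=1/4) → [11, 43, 35/4]
+L2 (α=1/2) → [91, 95/2, 35/8]
+L3 (α=3/4) → [245/2, 1115/8, 4355/32]
rounded: [122, 139, 136]

at x=2,y=0 over L1,L2:
+L1 (α=1/3) → [110/3, 187/3, 92/3]
+L2 (α=1/3) → [262/9, 1040/9, 469/9]
→ [29, 116, 52]

(2,0) stack=L1,L2,L4; from [0,0,0]:
after L1 α=1/3: [110/3, 187/3, 92/3]
after L2 α=1/3: [262/9, 1040/9, 469/9]
after L4 α=2/3: [4834/27, 3992/27, 1369/27]
→ [179, 148, 51]

query (2,3) [L1,L2,L4,L5] — begin 0,0,0
+L1 (α=1/2) → [91/2, 70, 185/2]
+L2 (α=1/4) → [435/8, 227/2, 801/8]
+L4 (α=1/2) → [1163/16, 281/4, 2737/16]
+L5 (α=1/2) → [5035/32, 937/8, 5281/32]
→ [157, 117, 165]

at x=0,y=1 over L1,L2,L4,L5:
after L1 α=2/5: [346/5, 312/5, 338/5]
after L2 α=1/2: [511/10, 1277/10, 1343/10]
after L4 α=1/3: [1306/15, 819/5, 2278/15]
after L5 α=1/3: [5927/45, 2698/15, 6911/45]
→ [132, 180, 154]

query (3,1) [L1,L2,L4,L5] — begin 0,0,0
after L1 α=5/6: [140, 80/3, 170]
after L2 α=3/5: [409/5, 410/3, 739/5]
after L4 α=4/5: [749/25, 818/15, 2459/25]
after L5 α=1/2: [5999/50, 3593/30, 3067/25]
rounded: [120, 120, 123]

at x=1,y=2 over L1,L2,L4,L5,L6:
+L1 (α=1/4) → [11, 43, 35/4]
+L2 (α=1/2) → [91, 95/2, 35/8]
+L4 (α=1/2) → [98, 139/4, 2043/16]
+L5 (α=1/5) → [126, 50, 2583/20]
+L6 (α=3/4) → [753/4, 431/4, 2703/80]
rounded: [188, 108, 34]


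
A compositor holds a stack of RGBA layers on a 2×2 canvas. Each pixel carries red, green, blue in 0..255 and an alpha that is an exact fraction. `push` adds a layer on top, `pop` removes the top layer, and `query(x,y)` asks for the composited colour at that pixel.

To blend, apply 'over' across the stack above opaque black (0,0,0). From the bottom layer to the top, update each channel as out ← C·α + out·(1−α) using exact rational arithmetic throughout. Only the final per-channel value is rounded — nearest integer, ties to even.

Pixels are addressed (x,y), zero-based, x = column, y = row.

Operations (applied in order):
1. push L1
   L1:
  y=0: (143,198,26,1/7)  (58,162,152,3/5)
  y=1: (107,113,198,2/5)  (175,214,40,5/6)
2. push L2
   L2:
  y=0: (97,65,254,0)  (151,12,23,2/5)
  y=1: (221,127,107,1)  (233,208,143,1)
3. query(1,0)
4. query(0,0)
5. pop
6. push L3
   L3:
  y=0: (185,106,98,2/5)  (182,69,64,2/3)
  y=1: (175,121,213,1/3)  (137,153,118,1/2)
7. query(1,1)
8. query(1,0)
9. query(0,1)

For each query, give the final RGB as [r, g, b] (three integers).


at x=1,y=0 over L1,L2:
+L1 (α=3/5) → [174/5, 486/5, 456/5]
+L2 (α=2/5) → [2032/25, 1578/25, 1598/25]
→ [81, 63, 64]

(0,0) stack=L1,L2; from [0,0,0]:
L1 α=1/7: [143/7, 198/7, 26/7]
L2 α=0: [143/7, 198/7, 26/7]
rounded: [20, 28, 4]

at x=1,y=1 over L1,L3:
L1 α=5/6: [875/6, 535/3, 100/3]
L3 α=1/2: [1697/12, 497/3, 227/3]
rounded: [141, 166, 76]

query (1,0) [L1,L3] — begin 0,0,0
after L1 α=3/5: [174/5, 486/5, 456/5]
after L3 α=2/3: [1994/15, 392/5, 1096/15]
→ [133, 78, 73]

at x=0,y=1 over L1,L3:
L1 α=2/5: [214/5, 226/5, 396/5]
L3 α=1/3: [1303/15, 1057/15, 619/5]
rounded: [87, 70, 124]


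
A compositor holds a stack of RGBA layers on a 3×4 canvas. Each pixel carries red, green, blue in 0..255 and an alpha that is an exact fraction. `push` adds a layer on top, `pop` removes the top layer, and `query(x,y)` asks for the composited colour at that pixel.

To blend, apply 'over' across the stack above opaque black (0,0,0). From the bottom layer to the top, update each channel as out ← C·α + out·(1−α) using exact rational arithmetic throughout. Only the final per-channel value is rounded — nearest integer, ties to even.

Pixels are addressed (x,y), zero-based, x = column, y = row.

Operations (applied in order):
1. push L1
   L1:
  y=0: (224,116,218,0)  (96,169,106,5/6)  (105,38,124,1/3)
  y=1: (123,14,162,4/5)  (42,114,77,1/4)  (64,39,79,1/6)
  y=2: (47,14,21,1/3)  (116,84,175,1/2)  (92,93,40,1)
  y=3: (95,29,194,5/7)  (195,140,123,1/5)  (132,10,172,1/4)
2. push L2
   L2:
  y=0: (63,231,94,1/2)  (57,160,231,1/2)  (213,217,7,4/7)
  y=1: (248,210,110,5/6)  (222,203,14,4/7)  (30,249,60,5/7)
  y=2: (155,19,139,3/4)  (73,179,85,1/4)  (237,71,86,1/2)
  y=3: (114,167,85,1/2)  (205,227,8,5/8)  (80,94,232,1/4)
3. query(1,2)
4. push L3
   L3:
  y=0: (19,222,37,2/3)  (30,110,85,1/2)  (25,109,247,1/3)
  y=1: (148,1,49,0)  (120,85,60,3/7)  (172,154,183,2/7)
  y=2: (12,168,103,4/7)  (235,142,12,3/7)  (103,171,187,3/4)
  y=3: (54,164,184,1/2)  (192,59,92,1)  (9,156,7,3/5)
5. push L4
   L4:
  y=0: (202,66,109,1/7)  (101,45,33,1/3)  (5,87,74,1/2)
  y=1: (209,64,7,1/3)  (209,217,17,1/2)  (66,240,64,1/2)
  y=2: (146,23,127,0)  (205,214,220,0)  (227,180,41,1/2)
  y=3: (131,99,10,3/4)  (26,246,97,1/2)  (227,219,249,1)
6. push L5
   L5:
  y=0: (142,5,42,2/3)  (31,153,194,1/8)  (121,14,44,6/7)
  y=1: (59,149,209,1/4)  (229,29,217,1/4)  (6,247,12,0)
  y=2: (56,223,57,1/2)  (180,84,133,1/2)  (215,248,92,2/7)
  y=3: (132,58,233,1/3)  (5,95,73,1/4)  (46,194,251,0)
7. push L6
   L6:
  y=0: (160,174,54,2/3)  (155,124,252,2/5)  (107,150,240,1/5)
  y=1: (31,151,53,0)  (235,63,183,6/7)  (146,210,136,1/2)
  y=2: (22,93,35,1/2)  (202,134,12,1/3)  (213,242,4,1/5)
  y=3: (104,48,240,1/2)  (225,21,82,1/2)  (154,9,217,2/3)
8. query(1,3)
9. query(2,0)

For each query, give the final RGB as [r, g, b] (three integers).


(1,2) stack=L1,L2; from [0,0,0]:
L1 α=1/2: [58, 42, 175/2]
L2 α=1/4: [247/4, 305/4, 695/8]
rounded: [62, 76, 87]

(1,3) stack=L1,L2,L3,L4,L5,L6; from [0,0,0]:
L1 α=1/5: [39, 28, 123/5]
L2 α=5/8: [571/4, 1219/8, 569/40]
L3 α=1: [192, 59, 92]
L4 α=1/2: [109, 305/2, 189/2]
L5 α=1/4: [83, 1105/8, 713/8]
L6 α=1/2: [154, 1273/16, 1369/16]
rounded: [154, 80, 86]

at x=2,y=0 over L1,L2,L3,L4,L5,L6:
after L1 α=1/3: [35, 38/3, 124/3]
after L2 α=4/7: [957/7, 906/7, 152/7]
after L3 α=1/3: [2089/21, 2575/21, 2033/21]
after L4 α=1/2: [1097/21, 2201/21, 3587/42]
after L5 α=6/7: [16343/147, 3965/147, 14675/294]
after L6 α=1/5: [81101/735, 7582/147, 12926/147]
= [110, 52, 88]


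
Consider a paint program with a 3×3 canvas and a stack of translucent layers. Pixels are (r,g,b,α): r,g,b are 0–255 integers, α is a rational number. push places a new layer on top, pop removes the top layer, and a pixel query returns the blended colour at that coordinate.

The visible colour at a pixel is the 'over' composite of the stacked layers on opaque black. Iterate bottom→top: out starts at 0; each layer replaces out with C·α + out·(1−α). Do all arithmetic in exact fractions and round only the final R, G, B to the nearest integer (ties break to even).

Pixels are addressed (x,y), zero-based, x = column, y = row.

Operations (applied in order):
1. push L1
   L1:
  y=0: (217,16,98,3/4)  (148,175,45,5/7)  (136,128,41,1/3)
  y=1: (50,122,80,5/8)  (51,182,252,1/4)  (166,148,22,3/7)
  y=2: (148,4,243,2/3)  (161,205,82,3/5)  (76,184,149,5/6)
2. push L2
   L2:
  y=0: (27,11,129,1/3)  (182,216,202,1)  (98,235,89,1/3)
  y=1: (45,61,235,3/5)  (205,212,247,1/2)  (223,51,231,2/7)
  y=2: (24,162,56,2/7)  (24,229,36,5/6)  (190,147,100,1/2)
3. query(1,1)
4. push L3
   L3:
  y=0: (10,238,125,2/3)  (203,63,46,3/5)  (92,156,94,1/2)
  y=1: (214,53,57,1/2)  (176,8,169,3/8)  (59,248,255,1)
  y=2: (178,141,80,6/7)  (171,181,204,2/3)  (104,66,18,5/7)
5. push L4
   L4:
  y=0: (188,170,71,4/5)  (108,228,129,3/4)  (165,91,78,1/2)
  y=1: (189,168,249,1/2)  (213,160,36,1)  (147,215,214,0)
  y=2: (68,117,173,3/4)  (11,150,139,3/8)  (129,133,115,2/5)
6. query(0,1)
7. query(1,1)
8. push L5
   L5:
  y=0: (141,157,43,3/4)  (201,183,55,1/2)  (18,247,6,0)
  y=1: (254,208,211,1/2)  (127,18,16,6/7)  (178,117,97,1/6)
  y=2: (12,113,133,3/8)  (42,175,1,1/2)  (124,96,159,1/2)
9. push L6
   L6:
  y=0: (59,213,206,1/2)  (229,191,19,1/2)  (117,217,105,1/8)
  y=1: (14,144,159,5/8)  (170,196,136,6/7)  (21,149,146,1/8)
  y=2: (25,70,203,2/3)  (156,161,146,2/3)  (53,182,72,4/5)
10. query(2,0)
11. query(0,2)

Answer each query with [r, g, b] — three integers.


query (1,1) [L1,L2] — begin 0,0,0
+L1 (α=1/4) → [51/4, 91/2, 63]
+L2 (α=1/2) → [871/8, 515/4, 155]
rounded: [109, 129, 155]

(0,1) stack=L1,L2,L3,L4; from [0,0,0]:
after L1 α=5/8: [125/4, 305/4, 50]
after L2 α=3/5: [79/2, 671/10, 161]
after L3 α=1/2: [507/4, 1201/20, 109]
after L4 α=1/2: [1263/8, 4561/40, 179]
→ [158, 114, 179]

at x=1,y=1 over L1,L2,L3,L4:
after L1 α=1/4: [51/4, 91/2, 63]
after L2 α=1/2: [871/8, 515/4, 155]
after L3 α=3/8: [8579/64, 2671/32, 641/4]
after L4 α=1: [213, 160, 36]
rounded: [213, 160, 36]

query (2,0) [L1,L2,L3,L4,L5,L6] — begin 0,0,0
L1 α=1/3: [136/3, 128/3, 41/3]
L2 α=1/3: [566/9, 961/9, 349/9]
L3 α=1/2: [697/9, 2365/18, 1195/18]
L4 α=1/2: [1091/9, 4003/36, 2599/36]
L5 α=0: [1091/9, 4003/36, 2599/36]
L6 α=1/8: [4345/36, 35833/288, 21973/288]
rounded: [121, 124, 76]

query (0,2) [L1,L2,L3,L4,L5,L6] — begin 0,0,0
after L1 α=2/3: [296/3, 8/3, 162]
after L2 α=2/7: [232/3, 1012/21, 922/7]
after L3 α=6/7: [3436/21, 18778/147, 4282/49]
after L4 α=3/4: [1930/21, 70375/588, 29713/196]
after L5 α=3/8: [5203/84, 551207/4704, 226769/1568]
after L6 α=2/3: [9403/252, 1209767/14112, 863377/4704]
→ [37, 86, 184]


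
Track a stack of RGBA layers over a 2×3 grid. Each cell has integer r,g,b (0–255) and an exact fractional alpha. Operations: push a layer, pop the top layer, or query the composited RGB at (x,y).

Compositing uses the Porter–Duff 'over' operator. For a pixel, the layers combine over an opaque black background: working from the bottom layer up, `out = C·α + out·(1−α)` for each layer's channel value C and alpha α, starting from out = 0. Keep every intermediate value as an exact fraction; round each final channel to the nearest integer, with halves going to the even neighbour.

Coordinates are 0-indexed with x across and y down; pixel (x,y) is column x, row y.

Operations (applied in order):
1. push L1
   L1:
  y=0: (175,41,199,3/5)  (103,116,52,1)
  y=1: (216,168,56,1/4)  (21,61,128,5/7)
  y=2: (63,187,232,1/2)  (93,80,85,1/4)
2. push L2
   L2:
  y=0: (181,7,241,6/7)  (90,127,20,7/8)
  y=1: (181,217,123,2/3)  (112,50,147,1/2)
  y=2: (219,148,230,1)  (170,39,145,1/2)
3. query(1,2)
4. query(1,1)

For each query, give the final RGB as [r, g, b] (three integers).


at x=1,y=2 over L1,L2:
after L1 α=1/4: [93/4, 20, 85/4]
after L2 α=1/2: [773/8, 59/2, 665/8]
rounded: [97, 30, 83]

query (1,1) [L1,L2] — begin 0,0,0
after L1 α=5/7: [15, 305/7, 640/7]
after L2 α=1/2: [127/2, 655/14, 1669/14]
= [64, 47, 119]


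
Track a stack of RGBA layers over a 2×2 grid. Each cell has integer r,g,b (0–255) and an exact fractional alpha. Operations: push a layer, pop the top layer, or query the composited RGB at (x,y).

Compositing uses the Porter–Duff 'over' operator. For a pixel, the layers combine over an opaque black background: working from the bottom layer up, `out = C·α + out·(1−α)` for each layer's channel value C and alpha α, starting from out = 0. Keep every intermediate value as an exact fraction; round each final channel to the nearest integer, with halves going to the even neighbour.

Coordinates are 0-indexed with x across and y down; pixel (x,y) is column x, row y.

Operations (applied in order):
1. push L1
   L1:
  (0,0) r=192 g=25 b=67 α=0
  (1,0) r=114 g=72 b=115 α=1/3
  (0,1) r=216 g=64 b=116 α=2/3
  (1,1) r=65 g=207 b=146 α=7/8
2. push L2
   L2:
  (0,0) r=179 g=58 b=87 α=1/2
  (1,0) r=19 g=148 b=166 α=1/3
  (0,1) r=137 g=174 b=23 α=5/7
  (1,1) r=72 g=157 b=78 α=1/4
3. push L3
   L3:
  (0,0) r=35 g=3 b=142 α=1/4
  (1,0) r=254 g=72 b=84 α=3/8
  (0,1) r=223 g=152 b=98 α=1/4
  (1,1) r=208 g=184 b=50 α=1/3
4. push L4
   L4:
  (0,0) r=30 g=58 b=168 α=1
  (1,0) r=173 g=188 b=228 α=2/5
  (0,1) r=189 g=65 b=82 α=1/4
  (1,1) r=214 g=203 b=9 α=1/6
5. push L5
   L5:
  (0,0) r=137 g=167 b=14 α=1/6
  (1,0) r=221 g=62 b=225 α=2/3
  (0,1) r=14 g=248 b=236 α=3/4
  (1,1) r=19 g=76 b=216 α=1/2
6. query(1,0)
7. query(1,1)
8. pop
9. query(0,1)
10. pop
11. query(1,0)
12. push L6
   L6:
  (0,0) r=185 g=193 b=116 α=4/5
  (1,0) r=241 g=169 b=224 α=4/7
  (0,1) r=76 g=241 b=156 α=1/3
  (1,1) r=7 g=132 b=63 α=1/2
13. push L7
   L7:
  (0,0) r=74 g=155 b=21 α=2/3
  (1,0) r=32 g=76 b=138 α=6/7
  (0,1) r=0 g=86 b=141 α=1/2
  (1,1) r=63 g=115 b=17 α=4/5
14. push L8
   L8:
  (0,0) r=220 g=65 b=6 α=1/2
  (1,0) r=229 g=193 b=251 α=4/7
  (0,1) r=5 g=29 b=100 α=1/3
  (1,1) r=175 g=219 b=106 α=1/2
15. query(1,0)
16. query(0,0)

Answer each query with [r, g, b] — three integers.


(1,0) stack=L1,L2,L3,L4,L5; from [0,0,0]:
after L1 α=1/3: [38, 24, 115/3]
after L2 α=1/3: [95/3, 196/3, 728/9]
after L3 α=3/8: [2761/24, 407/6, 1477/18]
after L4 α=2/5: [5529/40, 1159/10, 4213/30]
after L5 α=2/3: [23209/120, 2399/30, 17713/90]
rounded: [193, 80, 197]

(1,1) stack=L1,L2,L3,L4,L5; from [0,0,0]:
after L1 α=7/8: [455/8, 1449/8, 511/4]
after L2 α=1/4: [1941/32, 5603/32, 1845/16]
after L3 α=1/3: [5269/48, 2849/16, 2245/24]
after L4 α=1/6: [36617/288, 5831/32, 11441/144]
after L5 α=1/2: [42089/576, 8263/64, 42545/288]
rounded: [73, 129, 148]

query (0,1) [L1,L2,L3,L4] — begin 0,0,0
after L1 α=2/3: [144, 128/3, 232/3]
after L2 α=5/7: [139, 2866/21, 809/21]
after L3 α=1/4: [160, 1965/14, 1495/28]
after L4 α=1/4: [669/4, 6805/56, 6781/112]
→ [167, 122, 61]

query (1,0) [L1,L2,L3] — begin 0,0,0
+L1 (α=1/3) → [38, 24, 115/3]
+L2 (α=1/3) → [95/3, 196/3, 728/9]
+L3 (α=3/8) → [2761/24, 407/6, 1477/18]
rounded: [115, 68, 82]

at x=1,y=0 over L1,L2,L3,L6,L7,L8:
+L1 (α=1/3) → [38, 24, 115/3]
+L2 (α=1/3) → [95/3, 196/3, 728/9]
+L3 (α=3/8) → [2761/24, 407/6, 1477/18]
+L6 (α=4/7) → [10473/56, 1759/14, 979/6]
+L7 (α=6/7) → [21225/392, 8143/98, 5947/42]
+L8 (α=4/7) → [422747/2744, 100085/686, 20003/98]
rounded: [154, 146, 204]

(0,0) stack=L1,L2,L3,L6,L7,L8; from [0,0,0]:
after L1 α=0: [0, 0, 0]
after L2 α=1/2: [179/2, 29, 87/2]
after L3 α=1/4: [607/8, 45/2, 545/8]
after L6 α=4/5: [6527/40, 1589/10, 4257/40]
after L7 α=2/3: [4149/40, 1563/10, 1979/40]
after L8 α=1/2: [12949/80, 2213/20, 2219/80]
rounded: [162, 111, 28]
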